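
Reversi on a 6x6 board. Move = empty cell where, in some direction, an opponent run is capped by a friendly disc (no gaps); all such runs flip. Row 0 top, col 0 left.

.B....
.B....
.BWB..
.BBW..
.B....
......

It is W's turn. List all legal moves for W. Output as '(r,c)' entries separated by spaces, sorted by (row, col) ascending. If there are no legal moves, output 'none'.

(0,0): flips 1 -> legal
(0,2): no bracket -> illegal
(1,0): no bracket -> illegal
(1,2): no bracket -> illegal
(1,3): flips 1 -> legal
(1,4): no bracket -> illegal
(2,0): flips 1 -> legal
(2,4): flips 1 -> legal
(3,0): flips 2 -> legal
(3,4): no bracket -> illegal
(4,0): flips 1 -> legal
(4,2): flips 1 -> legal
(4,3): no bracket -> illegal
(5,0): no bracket -> illegal
(5,1): no bracket -> illegal
(5,2): no bracket -> illegal

Answer: (0,0) (1,3) (2,0) (2,4) (3,0) (4,0) (4,2)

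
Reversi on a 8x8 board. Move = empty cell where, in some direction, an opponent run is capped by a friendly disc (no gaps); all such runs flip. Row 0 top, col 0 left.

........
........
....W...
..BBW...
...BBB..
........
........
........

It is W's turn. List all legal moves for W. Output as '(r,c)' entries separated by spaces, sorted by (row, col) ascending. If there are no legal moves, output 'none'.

(2,1): no bracket -> illegal
(2,2): no bracket -> illegal
(2,3): no bracket -> illegal
(3,1): flips 2 -> legal
(3,5): no bracket -> illegal
(3,6): no bracket -> illegal
(4,1): no bracket -> illegal
(4,2): flips 1 -> legal
(4,6): no bracket -> illegal
(5,2): flips 1 -> legal
(5,3): no bracket -> illegal
(5,4): flips 1 -> legal
(5,5): no bracket -> illegal
(5,6): flips 1 -> legal

Answer: (3,1) (4,2) (5,2) (5,4) (5,6)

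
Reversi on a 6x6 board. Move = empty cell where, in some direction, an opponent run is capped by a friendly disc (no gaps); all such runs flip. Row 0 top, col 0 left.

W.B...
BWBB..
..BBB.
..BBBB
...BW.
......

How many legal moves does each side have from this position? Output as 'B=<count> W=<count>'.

Answer: B=5 W=3

Derivation:
-- B to move --
(0,1): no bracket -> illegal
(2,0): flips 1 -> legal
(2,1): no bracket -> illegal
(4,5): flips 1 -> legal
(5,3): flips 1 -> legal
(5,4): flips 1 -> legal
(5,5): flips 1 -> legal
B mobility = 5
-- W to move --
(0,1): no bracket -> illegal
(0,3): no bracket -> illegal
(0,4): no bracket -> illegal
(1,4): flips 4 -> legal
(1,5): no bracket -> illegal
(2,0): flips 1 -> legal
(2,1): no bracket -> illegal
(2,5): no bracket -> illegal
(3,1): no bracket -> illegal
(4,1): no bracket -> illegal
(4,2): flips 1 -> legal
(4,5): no bracket -> illegal
(5,2): no bracket -> illegal
(5,3): no bracket -> illegal
(5,4): no bracket -> illegal
W mobility = 3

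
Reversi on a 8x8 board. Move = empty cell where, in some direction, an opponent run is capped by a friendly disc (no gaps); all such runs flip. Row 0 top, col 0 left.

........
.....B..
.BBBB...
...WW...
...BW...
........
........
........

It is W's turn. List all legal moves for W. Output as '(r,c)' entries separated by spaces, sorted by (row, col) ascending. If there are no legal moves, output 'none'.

(0,4): no bracket -> illegal
(0,5): no bracket -> illegal
(0,6): flips 2 -> legal
(1,0): no bracket -> illegal
(1,1): flips 1 -> legal
(1,2): flips 1 -> legal
(1,3): flips 1 -> legal
(1,4): flips 1 -> legal
(1,6): no bracket -> illegal
(2,0): no bracket -> illegal
(2,5): no bracket -> illegal
(2,6): no bracket -> illegal
(3,0): no bracket -> illegal
(3,1): no bracket -> illegal
(3,2): no bracket -> illegal
(3,5): no bracket -> illegal
(4,2): flips 1 -> legal
(5,2): flips 1 -> legal
(5,3): flips 1 -> legal
(5,4): no bracket -> illegal

Answer: (0,6) (1,1) (1,2) (1,3) (1,4) (4,2) (5,2) (5,3)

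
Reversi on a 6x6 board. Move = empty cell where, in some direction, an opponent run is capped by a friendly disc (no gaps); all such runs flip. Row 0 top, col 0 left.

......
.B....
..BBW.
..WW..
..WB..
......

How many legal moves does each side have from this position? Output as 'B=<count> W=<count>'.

Answer: B=5 W=8

Derivation:
-- B to move --
(1,3): no bracket -> illegal
(1,4): no bracket -> illegal
(1,5): no bracket -> illegal
(2,1): flips 1 -> legal
(2,5): flips 1 -> legal
(3,1): no bracket -> illegal
(3,4): no bracket -> illegal
(3,5): no bracket -> illegal
(4,1): flips 2 -> legal
(4,4): flips 1 -> legal
(5,1): no bracket -> illegal
(5,2): flips 2 -> legal
(5,3): no bracket -> illegal
B mobility = 5
-- W to move --
(0,0): flips 2 -> legal
(0,1): no bracket -> illegal
(0,2): no bracket -> illegal
(1,0): no bracket -> illegal
(1,2): flips 1 -> legal
(1,3): flips 1 -> legal
(1,4): flips 1 -> legal
(2,0): no bracket -> illegal
(2,1): flips 2 -> legal
(3,1): no bracket -> illegal
(3,4): no bracket -> illegal
(4,4): flips 1 -> legal
(5,2): no bracket -> illegal
(5,3): flips 1 -> legal
(5,4): flips 1 -> legal
W mobility = 8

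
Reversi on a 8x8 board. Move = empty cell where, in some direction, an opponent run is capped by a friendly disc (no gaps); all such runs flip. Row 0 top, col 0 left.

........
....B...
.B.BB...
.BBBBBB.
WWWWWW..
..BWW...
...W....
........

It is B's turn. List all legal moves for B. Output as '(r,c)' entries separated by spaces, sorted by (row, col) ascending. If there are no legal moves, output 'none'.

(3,0): flips 1 -> legal
(4,6): no bracket -> illegal
(5,0): flips 1 -> legal
(5,1): flips 2 -> legal
(5,5): flips 4 -> legal
(5,6): flips 1 -> legal
(6,2): flips 2 -> legal
(6,4): flips 4 -> legal
(6,5): flips 2 -> legal
(7,2): flips 3 -> legal
(7,3): flips 3 -> legal
(7,4): flips 1 -> legal

Answer: (3,0) (5,0) (5,1) (5,5) (5,6) (6,2) (6,4) (6,5) (7,2) (7,3) (7,4)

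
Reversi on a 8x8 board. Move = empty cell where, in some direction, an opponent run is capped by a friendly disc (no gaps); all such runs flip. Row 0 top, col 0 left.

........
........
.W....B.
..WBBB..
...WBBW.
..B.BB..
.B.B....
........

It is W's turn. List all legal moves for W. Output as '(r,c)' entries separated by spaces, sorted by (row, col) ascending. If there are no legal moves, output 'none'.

Answer: (2,3) (2,4) (2,5) (3,6) (6,4) (6,5) (7,0)

Derivation:
(1,5): no bracket -> illegal
(1,6): no bracket -> illegal
(1,7): no bracket -> illegal
(2,2): no bracket -> illegal
(2,3): flips 1 -> legal
(2,4): flips 1 -> legal
(2,5): flips 1 -> legal
(2,7): no bracket -> illegal
(3,6): flips 3 -> legal
(3,7): no bracket -> illegal
(4,1): no bracket -> illegal
(4,2): no bracket -> illegal
(5,0): no bracket -> illegal
(5,1): no bracket -> illegal
(5,3): no bracket -> illegal
(5,6): no bracket -> illegal
(6,0): no bracket -> illegal
(6,2): no bracket -> illegal
(6,4): flips 1 -> legal
(6,5): flips 1 -> legal
(6,6): no bracket -> illegal
(7,0): flips 2 -> legal
(7,1): no bracket -> illegal
(7,2): no bracket -> illegal
(7,3): no bracket -> illegal
(7,4): no bracket -> illegal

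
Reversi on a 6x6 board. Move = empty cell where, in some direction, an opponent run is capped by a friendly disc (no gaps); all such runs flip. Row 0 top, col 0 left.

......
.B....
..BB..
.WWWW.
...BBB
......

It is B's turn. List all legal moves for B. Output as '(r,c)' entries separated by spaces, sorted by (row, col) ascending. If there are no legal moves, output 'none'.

(2,0): no bracket -> illegal
(2,1): flips 1 -> legal
(2,4): flips 1 -> legal
(2,5): flips 1 -> legal
(3,0): no bracket -> illegal
(3,5): no bracket -> illegal
(4,0): flips 1 -> legal
(4,1): flips 1 -> legal
(4,2): flips 1 -> legal

Answer: (2,1) (2,4) (2,5) (4,0) (4,1) (4,2)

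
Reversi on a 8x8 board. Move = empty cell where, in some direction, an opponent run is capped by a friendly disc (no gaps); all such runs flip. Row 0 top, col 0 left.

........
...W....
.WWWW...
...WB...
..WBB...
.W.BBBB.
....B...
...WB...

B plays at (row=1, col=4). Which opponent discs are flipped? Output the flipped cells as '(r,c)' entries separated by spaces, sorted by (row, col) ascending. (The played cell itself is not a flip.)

Dir NW: first cell '.' (not opp) -> no flip
Dir N: first cell '.' (not opp) -> no flip
Dir NE: first cell '.' (not opp) -> no flip
Dir W: opp run (1,3), next='.' -> no flip
Dir E: first cell '.' (not opp) -> no flip
Dir SW: opp run (2,3), next='.' -> no flip
Dir S: opp run (2,4) capped by B -> flip
Dir SE: first cell '.' (not opp) -> no flip

Answer: (2,4)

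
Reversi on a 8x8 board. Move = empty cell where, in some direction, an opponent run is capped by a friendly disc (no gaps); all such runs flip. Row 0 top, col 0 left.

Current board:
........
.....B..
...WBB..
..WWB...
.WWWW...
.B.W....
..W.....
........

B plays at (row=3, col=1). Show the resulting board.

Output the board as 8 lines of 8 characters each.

Place B at (3,1); scan 8 dirs for brackets.
Dir NW: first cell '.' (not opp) -> no flip
Dir N: first cell '.' (not opp) -> no flip
Dir NE: first cell '.' (not opp) -> no flip
Dir W: first cell '.' (not opp) -> no flip
Dir E: opp run (3,2) (3,3) capped by B -> flip
Dir SW: first cell '.' (not opp) -> no flip
Dir S: opp run (4,1) capped by B -> flip
Dir SE: opp run (4,2) (5,3), next='.' -> no flip
All flips: (3,2) (3,3) (4,1)

Answer: ........
.....B..
...WBB..
.BBBB...
.BWWW...
.B.W....
..W.....
........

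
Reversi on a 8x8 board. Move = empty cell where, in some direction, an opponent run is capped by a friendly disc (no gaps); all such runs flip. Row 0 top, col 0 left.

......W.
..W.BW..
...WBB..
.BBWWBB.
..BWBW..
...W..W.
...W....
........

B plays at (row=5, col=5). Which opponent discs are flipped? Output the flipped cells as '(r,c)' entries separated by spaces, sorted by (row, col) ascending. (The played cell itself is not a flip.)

Answer: (4,5)

Derivation:
Dir NW: first cell 'B' (not opp) -> no flip
Dir N: opp run (4,5) capped by B -> flip
Dir NE: first cell '.' (not opp) -> no flip
Dir W: first cell '.' (not opp) -> no flip
Dir E: opp run (5,6), next='.' -> no flip
Dir SW: first cell '.' (not opp) -> no flip
Dir S: first cell '.' (not opp) -> no flip
Dir SE: first cell '.' (not opp) -> no flip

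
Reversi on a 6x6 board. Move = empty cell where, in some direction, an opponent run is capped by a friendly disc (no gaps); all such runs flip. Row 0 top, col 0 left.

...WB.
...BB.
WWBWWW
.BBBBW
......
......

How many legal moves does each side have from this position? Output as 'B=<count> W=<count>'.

Answer: B=5 W=8

Derivation:
-- B to move --
(0,2): flips 1 -> legal
(1,0): flips 1 -> legal
(1,1): flips 1 -> legal
(1,2): flips 1 -> legal
(1,5): flips 1 -> legal
(3,0): no bracket -> illegal
(4,4): no bracket -> illegal
(4,5): no bracket -> illegal
B mobility = 5
-- W to move --
(0,2): flips 1 -> legal
(0,5): flips 2 -> legal
(1,1): no bracket -> illegal
(1,2): no bracket -> illegal
(1,5): no bracket -> illegal
(3,0): flips 4 -> legal
(4,0): no bracket -> illegal
(4,1): flips 2 -> legal
(4,2): flips 2 -> legal
(4,3): flips 3 -> legal
(4,4): flips 1 -> legal
(4,5): flips 1 -> legal
W mobility = 8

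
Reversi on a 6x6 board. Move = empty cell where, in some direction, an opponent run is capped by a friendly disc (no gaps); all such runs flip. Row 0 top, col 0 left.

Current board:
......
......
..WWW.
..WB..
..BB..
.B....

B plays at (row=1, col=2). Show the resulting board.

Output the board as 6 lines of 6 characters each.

Answer: ......
..B...
..BWW.
..BB..
..BB..
.B....

Derivation:
Place B at (1,2); scan 8 dirs for brackets.
Dir NW: first cell '.' (not opp) -> no flip
Dir N: first cell '.' (not opp) -> no flip
Dir NE: first cell '.' (not opp) -> no flip
Dir W: first cell '.' (not opp) -> no flip
Dir E: first cell '.' (not opp) -> no flip
Dir SW: first cell '.' (not opp) -> no flip
Dir S: opp run (2,2) (3,2) capped by B -> flip
Dir SE: opp run (2,3), next='.' -> no flip
All flips: (2,2) (3,2)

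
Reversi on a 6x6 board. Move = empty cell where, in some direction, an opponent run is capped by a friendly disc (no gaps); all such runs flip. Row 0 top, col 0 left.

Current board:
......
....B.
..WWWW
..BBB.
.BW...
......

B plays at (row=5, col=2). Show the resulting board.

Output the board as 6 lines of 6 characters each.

Place B at (5,2); scan 8 dirs for brackets.
Dir NW: first cell 'B' (not opp) -> no flip
Dir N: opp run (4,2) capped by B -> flip
Dir NE: first cell '.' (not opp) -> no flip
Dir W: first cell '.' (not opp) -> no flip
Dir E: first cell '.' (not opp) -> no flip
Dir SW: edge -> no flip
Dir S: edge -> no flip
Dir SE: edge -> no flip
All flips: (4,2)

Answer: ......
....B.
..WWWW
..BBB.
.BB...
..B...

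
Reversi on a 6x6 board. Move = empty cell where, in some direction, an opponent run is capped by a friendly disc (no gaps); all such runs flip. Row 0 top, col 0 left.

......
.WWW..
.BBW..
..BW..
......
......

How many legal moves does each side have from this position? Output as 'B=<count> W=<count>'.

-- B to move --
(0,0): flips 1 -> legal
(0,1): flips 1 -> legal
(0,2): flips 1 -> legal
(0,3): flips 1 -> legal
(0,4): flips 1 -> legal
(1,0): no bracket -> illegal
(1,4): flips 1 -> legal
(2,0): no bracket -> illegal
(2,4): flips 1 -> legal
(3,4): flips 1 -> legal
(4,2): no bracket -> illegal
(4,3): no bracket -> illegal
(4,4): flips 1 -> legal
B mobility = 9
-- W to move --
(1,0): no bracket -> illegal
(2,0): flips 2 -> legal
(3,0): flips 1 -> legal
(3,1): flips 3 -> legal
(4,1): flips 1 -> legal
(4,2): flips 2 -> legal
(4,3): no bracket -> illegal
W mobility = 5

Answer: B=9 W=5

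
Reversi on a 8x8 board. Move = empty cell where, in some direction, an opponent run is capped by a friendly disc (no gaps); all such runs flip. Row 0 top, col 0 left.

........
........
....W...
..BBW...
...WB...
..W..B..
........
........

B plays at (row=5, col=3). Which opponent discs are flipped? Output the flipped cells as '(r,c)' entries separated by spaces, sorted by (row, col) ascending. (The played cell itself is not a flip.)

Answer: (4,3)

Derivation:
Dir NW: first cell '.' (not opp) -> no flip
Dir N: opp run (4,3) capped by B -> flip
Dir NE: first cell 'B' (not opp) -> no flip
Dir W: opp run (5,2), next='.' -> no flip
Dir E: first cell '.' (not opp) -> no flip
Dir SW: first cell '.' (not opp) -> no flip
Dir S: first cell '.' (not opp) -> no flip
Dir SE: first cell '.' (not opp) -> no flip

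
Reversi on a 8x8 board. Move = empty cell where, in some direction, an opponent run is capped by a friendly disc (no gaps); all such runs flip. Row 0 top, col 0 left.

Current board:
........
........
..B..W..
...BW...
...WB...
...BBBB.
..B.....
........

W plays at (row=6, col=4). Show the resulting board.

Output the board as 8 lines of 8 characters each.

Place W at (6,4); scan 8 dirs for brackets.
Dir NW: opp run (5,3), next='.' -> no flip
Dir N: opp run (5,4) (4,4) capped by W -> flip
Dir NE: opp run (5,5), next='.' -> no flip
Dir W: first cell '.' (not opp) -> no flip
Dir E: first cell '.' (not opp) -> no flip
Dir SW: first cell '.' (not opp) -> no flip
Dir S: first cell '.' (not opp) -> no flip
Dir SE: first cell '.' (not opp) -> no flip
All flips: (4,4) (5,4)

Answer: ........
........
..B..W..
...BW...
...WW...
...BWBB.
..B.W...
........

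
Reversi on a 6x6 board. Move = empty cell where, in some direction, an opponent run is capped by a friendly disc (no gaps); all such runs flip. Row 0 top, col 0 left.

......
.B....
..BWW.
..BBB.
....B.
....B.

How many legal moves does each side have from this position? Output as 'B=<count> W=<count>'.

-- B to move --
(1,2): flips 1 -> legal
(1,3): flips 1 -> legal
(1,4): flips 2 -> legal
(1,5): flips 1 -> legal
(2,5): flips 2 -> legal
(3,5): no bracket -> illegal
B mobility = 5
-- W to move --
(0,0): no bracket -> illegal
(0,1): no bracket -> illegal
(0,2): no bracket -> illegal
(1,0): no bracket -> illegal
(1,2): no bracket -> illegal
(1,3): no bracket -> illegal
(2,0): no bracket -> illegal
(2,1): flips 1 -> legal
(2,5): no bracket -> illegal
(3,1): no bracket -> illegal
(3,5): no bracket -> illegal
(4,1): flips 1 -> legal
(4,2): flips 1 -> legal
(4,3): flips 1 -> legal
(4,5): flips 1 -> legal
(5,3): no bracket -> illegal
(5,5): no bracket -> illegal
W mobility = 5

Answer: B=5 W=5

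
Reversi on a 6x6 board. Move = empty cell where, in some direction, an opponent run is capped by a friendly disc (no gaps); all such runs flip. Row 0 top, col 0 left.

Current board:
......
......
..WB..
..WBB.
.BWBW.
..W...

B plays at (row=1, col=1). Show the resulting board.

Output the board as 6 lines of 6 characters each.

Place B at (1,1); scan 8 dirs for brackets.
Dir NW: first cell '.' (not opp) -> no flip
Dir N: first cell '.' (not opp) -> no flip
Dir NE: first cell '.' (not opp) -> no flip
Dir W: first cell '.' (not opp) -> no flip
Dir E: first cell '.' (not opp) -> no flip
Dir SW: first cell '.' (not opp) -> no flip
Dir S: first cell '.' (not opp) -> no flip
Dir SE: opp run (2,2) capped by B -> flip
All flips: (2,2)

Answer: ......
.B....
..BB..
..WBB.
.BWBW.
..W...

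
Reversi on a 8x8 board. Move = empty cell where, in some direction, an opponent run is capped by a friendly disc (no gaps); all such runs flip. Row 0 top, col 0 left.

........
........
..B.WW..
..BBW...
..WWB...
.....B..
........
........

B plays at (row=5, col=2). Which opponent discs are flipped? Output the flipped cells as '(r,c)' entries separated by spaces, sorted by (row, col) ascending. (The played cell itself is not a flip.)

Answer: (4,2)

Derivation:
Dir NW: first cell '.' (not opp) -> no flip
Dir N: opp run (4,2) capped by B -> flip
Dir NE: opp run (4,3) (3,4) (2,5), next='.' -> no flip
Dir W: first cell '.' (not opp) -> no flip
Dir E: first cell '.' (not opp) -> no flip
Dir SW: first cell '.' (not opp) -> no flip
Dir S: first cell '.' (not opp) -> no flip
Dir SE: first cell '.' (not opp) -> no flip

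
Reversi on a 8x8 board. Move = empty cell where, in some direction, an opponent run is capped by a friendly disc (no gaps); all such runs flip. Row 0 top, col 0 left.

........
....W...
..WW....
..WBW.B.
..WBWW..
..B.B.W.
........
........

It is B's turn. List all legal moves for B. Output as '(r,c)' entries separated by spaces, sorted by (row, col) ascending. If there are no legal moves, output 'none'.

(0,3): no bracket -> illegal
(0,4): no bracket -> illegal
(0,5): no bracket -> illegal
(1,1): flips 1 -> legal
(1,2): flips 3 -> legal
(1,3): flips 1 -> legal
(1,5): no bracket -> illegal
(2,1): flips 1 -> legal
(2,4): flips 2 -> legal
(2,5): flips 1 -> legal
(3,1): flips 1 -> legal
(3,5): flips 1 -> legal
(4,1): flips 1 -> legal
(4,6): flips 2 -> legal
(4,7): no bracket -> illegal
(5,1): flips 1 -> legal
(5,3): no bracket -> illegal
(5,5): flips 1 -> legal
(5,7): no bracket -> illegal
(6,5): no bracket -> illegal
(6,6): no bracket -> illegal
(6,7): no bracket -> illegal

Answer: (1,1) (1,2) (1,3) (2,1) (2,4) (2,5) (3,1) (3,5) (4,1) (4,6) (5,1) (5,5)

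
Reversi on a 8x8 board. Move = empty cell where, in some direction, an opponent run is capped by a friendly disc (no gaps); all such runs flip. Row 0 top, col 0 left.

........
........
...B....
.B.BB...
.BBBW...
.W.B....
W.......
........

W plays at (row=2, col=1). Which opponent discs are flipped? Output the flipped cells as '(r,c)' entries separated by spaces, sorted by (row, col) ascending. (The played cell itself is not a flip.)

Answer: (3,1) (4,1)

Derivation:
Dir NW: first cell '.' (not opp) -> no flip
Dir N: first cell '.' (not opp) -> no flip
Dir NE: first cell '.' (not opp) -> no flip
Dir W: first cell '.' (not opp) -> no flip
Dir E: first cell '.' (not opp) -> no flip
Dir SW: first cell '.' (not opp) -> no flip
Dir S: opp run (3,1) (4,1) capped by W -> flip
Dir SE: first cell '.' (not opp) -> no flip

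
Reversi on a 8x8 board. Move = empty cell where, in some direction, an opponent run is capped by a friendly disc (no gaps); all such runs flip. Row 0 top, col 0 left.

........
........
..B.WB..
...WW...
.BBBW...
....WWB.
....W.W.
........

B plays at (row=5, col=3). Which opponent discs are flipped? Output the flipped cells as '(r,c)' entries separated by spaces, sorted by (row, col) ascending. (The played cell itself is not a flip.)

Dir NW: first cell 'B' (not opp) -> no flip
Dir N: first cell 'B' (not opp) -> no flip
Dir NE: opp run (4,4), next='.' -> no flip
Dir W: first cell '.' (not opp) -> no flip
Dir E: opp run (5,4) (5,5) capped by B -> flip
Dir SW: first cell '.' (not opp) -> no flip
Dir S: first cell '.' (not opp) -> no flip
Dir SE: opp run (6,4), next='.' -> no flip

Answer: (5,4) (5,5)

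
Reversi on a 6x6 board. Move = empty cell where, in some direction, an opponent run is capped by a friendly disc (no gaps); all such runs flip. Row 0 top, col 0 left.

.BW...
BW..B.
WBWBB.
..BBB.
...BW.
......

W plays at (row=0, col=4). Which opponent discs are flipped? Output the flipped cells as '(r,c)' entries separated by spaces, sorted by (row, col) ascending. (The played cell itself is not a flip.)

Answer: (1,4) (2,4) (3,4)

Derivation:
Dir NW: edge -> no flip
Dir N: edge -> no flip
Dir NE: edge -> no flip
Dir W: first cell '.' (not opp) -> no flip
Dir E: first cell '.' (not opp) -> no flip
Dir SW: first cell '.' (not opp) -> no flip
Dir S: opp run (1,4) (2,4) (3,4) capped by W -> flip
Dir SE: first cell '.' (not opp) -> no flip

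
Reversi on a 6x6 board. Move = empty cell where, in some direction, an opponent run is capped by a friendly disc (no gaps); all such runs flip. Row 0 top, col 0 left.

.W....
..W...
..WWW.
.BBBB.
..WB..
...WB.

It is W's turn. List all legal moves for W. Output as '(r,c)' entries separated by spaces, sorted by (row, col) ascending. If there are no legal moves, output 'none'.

Answer: (2,0) (4,0) (4,1) (4,4) (4,5) (5,5)

Derivation:
(2,0): flips 1 -> legal
(2,1): no bracket -> illegal
(2,5): no bracket -> illegal
(3,0): no bracket -> illegal
(3,5): no bracket -> illegal
(4,0): flips 1 -> legal
(4,1): flips 1 -> legal
(4,4): flips 3 -> legal
(4,5): flips 1 -> legal
(5,2): no bracket -> illegal
(5,5): flips 1 -> legal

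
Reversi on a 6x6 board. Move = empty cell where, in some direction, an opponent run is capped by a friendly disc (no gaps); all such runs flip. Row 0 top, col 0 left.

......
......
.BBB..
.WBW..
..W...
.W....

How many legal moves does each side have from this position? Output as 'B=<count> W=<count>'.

Answer: B=7 W=3

Derivation:
-- B to move --
(2,0): no bracket -> illegal
(2,4): no bracket -> illegal
(3,0): flips 1 -> legal
(3,4): flips 1 -> legal
(4,0): flips 1 -> legal
(4,1): flips 1 -> legal
(4,3): flips 1 -> legal
(4,4): flips 1 -> legal
(5,0): no bracket -> illegal
(5,2): flips 1 -> legal
(5,3): no bracket -> illegal
B mobility = 7
-- W to move --
(1,0): no bracket -> illegal
(1,1): flips 2 -> legal
(1,2): flips 2 -> legal
(1,3): flips 2 -> legal
(1,4): no bracket -> illegal
(2,0): no bracket -> illegal
(2,4): no bracket -> illegal
(3,0): no bracket -> illegal
(3,4): no bracket -> illegal
(4,1): no bracket -> illegal
(4,3): no bracket -> illegal
W mobility = 3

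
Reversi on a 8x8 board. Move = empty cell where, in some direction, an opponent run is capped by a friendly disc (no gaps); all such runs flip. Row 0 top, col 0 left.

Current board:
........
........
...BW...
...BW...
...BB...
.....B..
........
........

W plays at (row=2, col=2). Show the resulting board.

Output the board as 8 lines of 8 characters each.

Place W at (2,2); scan 8 dirs for brackets.
Dir NW: first cell '.' (not opp) -> no flip
Dir N: first cell '.' (not opp) -> no flip
Dir NE: first cell '.' (not opp) -> no flip
Dir W: first cell '.' (not opp) -> no flip
Dir E: opp run (2,3) capped by W -> flip
Dir SW: first cell '.' (not opp) -> no flip
Dir S: first cell '.' (not opp) -> no flip
Dir SE: opp run (3,3) (4,4) (5,5), next='.' -> no flip
All flips: (2,3)

Answer: ........
........
..WWW...
...BW...
...BB...
.....B..
........
........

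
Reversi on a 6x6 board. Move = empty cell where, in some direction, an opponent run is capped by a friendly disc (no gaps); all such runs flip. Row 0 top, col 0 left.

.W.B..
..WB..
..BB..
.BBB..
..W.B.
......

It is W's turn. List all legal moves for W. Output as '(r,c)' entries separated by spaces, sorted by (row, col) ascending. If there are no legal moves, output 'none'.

Answer: (1,4) (2,0) (2,4) (3,4)

Derivation:
(0,2): no bracket -> illegal
(0,4): no bracket -> illegal
(1,1): no bracket -> illegal
(1,4): flips 1 -> legal
(2,0): flips 1 -> legal
(2,1): no bracket -> illegal
(2,4): flips 1 -> legal
(3,0): no bracket -> illegal
(3,4): flips 1 -> legal
(3,5): no bracket -> illegal
(4,0): no bracket -> illegal
(4,1): no bracket -> illegal
(4,3): no bracket -> illegal
(4,5): no bracket -> illegal
(5,3): no bracket -> illegal
(5,4): no bracket -> illegal
(5,5): no bracket -> illegal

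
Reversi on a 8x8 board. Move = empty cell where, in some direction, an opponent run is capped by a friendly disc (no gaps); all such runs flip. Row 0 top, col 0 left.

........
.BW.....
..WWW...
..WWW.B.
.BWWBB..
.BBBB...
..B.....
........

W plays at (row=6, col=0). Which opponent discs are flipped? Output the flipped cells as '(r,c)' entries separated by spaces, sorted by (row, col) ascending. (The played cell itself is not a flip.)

Answer: (5,1)

Derivation:
Dir NW: edge -> no flip
Dir N: first cell '.' (not opp) -> no flip
Dir NE: opp run (5,1) capped by W -> flip
Dir W: edge -> no flip
Dir E: first cell '.' (not opp) -> no flip
Dir SW: edge -> no flip
Dir S: first cell '.' (not opp) -> no flip
Dir SE: first cell '.' (not opp) -> no flip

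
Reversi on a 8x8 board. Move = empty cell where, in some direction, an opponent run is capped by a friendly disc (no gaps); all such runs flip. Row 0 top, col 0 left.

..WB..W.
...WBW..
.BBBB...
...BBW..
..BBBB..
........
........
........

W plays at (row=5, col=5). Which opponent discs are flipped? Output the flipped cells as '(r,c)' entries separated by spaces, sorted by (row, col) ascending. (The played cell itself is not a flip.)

Answer: (4,5)

Derivation:
Dir NW: opp run (4,4) (3,3) (2,2), next='.' -> no flip
Dir N: opp run (4,5) capped by W -> flip
Dir NE: first cell '.' (not opp) -> no flip
Dir W: first cell '.' (not opp) -> no flip
Dir E: first cell '.' (not opp) -> no flip
Dir SW: first cell '.' (not opp) -> no flip
Dir S: first cell '.' (not opp) -> no flip
Dir SE: first cell '.' (not opp) -> no flip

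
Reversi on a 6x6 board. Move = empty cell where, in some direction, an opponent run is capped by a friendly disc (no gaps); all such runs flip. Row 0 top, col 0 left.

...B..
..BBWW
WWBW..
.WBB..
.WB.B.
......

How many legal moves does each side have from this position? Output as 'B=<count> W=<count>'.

Answer: B=8 W=6

Derivation:
-- B to move --
(0,4): no bracket -> illegal
(0,5): flips 2 -> legal
(1,0): flips 1 -> legal
(1,1): no bracket -> illegal
(2,4): flips 1 -> legal
(2,5): flips 1 -> legal
(3,0): flips 2 -> legal
(3,4): flips 1 -> legal
(4,0): flips 2 -> legal
(5,0): flips 1 -> legal
(5,1): no bracket -> illegal
(5,2): no bracket -> illegal
B mobility = 8
-- W to move --
(0,1): flips 1 -> legal
(0,2): no bracket -> illegal
(0,4): flips 2 -> legal
(1,1): flips 2 -> legal
(2,4): no bracket -> illegal
(3,4): flips 2 -> legal
(3,5): no bracket -> illegal
(4,3): flips 3 -> legal
(4,5): no bracket -> illegal
(5,1): no bracket -> illegal
(5,2): no bracket -> illegal
(5,3): flips 1 -> legal
(5,4): no bracket -> illegal
(5,5): no bracket -> illegal
W mobility = 6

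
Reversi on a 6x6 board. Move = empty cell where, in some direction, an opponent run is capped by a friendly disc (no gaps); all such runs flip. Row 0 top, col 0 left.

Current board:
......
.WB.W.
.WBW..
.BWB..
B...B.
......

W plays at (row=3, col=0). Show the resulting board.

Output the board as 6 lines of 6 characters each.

Place W at (3,0); scan 8 dirs for brackets.
Dir NW: edge -> no flip
Dir N: first cell '.' (not opp) -> no flip
Dir NE: first cell 'W' (not opp) -> no flip
Dir W: edge -> no flip
Dir E: opp run (3,1) capped by W -> flip
Dir SW: edge -> no flip
Dir S: opp run (4,0), next='.' -> no flip
Dir SE: first cell '.' (not opp) -> no flip
All flips: (3,1)

Answer: ......
.WB.W.
.WBW..
WWWB..
B...B.
......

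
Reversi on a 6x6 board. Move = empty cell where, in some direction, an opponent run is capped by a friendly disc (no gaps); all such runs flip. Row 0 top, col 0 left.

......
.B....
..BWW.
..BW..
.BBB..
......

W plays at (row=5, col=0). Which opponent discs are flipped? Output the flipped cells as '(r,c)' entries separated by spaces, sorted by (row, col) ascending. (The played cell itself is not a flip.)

Dir NW: edge -> no flip
Dir N: first cell '.' (not opp) -> no flip
Dir NE: opp run (4,1) (3,2) capped by W -> flip
Dir W: edge -> no flip
Dir E: first cell '.' (not opp) -> no flip
Dir SW: edge -> no flip
Dir S: edge -> no flip
Dir SE: edge -> no flip

Answer: (3,2) (4,1)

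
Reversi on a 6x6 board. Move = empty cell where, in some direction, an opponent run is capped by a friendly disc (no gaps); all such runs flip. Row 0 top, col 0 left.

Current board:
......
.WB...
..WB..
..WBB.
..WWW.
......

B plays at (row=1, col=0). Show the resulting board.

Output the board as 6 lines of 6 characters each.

Place B at (1,0); scan 8 dirs for brackets.
Dir NW: edge -> no flip
Dir N: first cell '.' (not opp) -> no flip
Dir NE: first cell '.' (not opp) -> no flip
Dir W: edge -> no flip
Dir E: opp run (1,1) capped by B -> flip
Dir SW: edge -> no flip
Dir S: first cell '.' (not opp) -> no flip
Dir SE: first cell '.' (not opp) -> no flip
All flips: (1,1)

Answer: ......
BBB...
..WB..
..WBB.
..WWW.
......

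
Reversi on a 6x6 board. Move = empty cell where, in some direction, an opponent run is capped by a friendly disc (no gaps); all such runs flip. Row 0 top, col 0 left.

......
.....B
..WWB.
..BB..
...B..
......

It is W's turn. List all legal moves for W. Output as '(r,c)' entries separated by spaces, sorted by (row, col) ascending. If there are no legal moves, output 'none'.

Answer: (2,5) (4,1) (4,2) (4,4) (5,3)

Derivation:
(0,4): no bracket -> illegal
(0,5): no bracket -> illegal
(1,3): no bracket -> illegal
(1,4): no bracket -> illegal
(2,1): no bracket -> illegal
(2,5): flips 1 -> legal
(3,1): no bracket -> illegal
(3,4): no bracket -> illegal
(3,5): no bracket -> illegal
(4,1): flips 1 -> legal
(4,2): flips 1 -> legal
(4,4): flips 1 -> legal
(5,2): no bracket -> illegal
(5,3): flips 2 -> legal
(5,4): no bracket -> illegal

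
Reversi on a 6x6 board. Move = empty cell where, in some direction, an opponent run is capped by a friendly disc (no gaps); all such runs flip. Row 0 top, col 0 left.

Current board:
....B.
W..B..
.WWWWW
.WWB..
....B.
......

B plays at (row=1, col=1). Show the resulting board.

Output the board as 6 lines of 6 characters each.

Answer: ....B.
WB.B..
.WBWWW
.WWB..
....B.
......

Derivation:
Place B at (1,1); scan 8 dirs for brackets.
Dir NW: first cell '.' (not opp) -> no flip
Dir N: first cell '.' (not opp) -> no flip
Dir NE: first cell '.' (not opp) -> no flip
Dir W: opp run (1,0), next=edge -> no flip
Dir E: first cell '.' (not opp) -> no flip
Dir SW: first cell '.' (not opp) -> no flip
Dir S: opp run (2,1) (3,1), next='.' -> no flip
Dir SE: opp run (2,2) capped by B -> flip
All flips: (2,2)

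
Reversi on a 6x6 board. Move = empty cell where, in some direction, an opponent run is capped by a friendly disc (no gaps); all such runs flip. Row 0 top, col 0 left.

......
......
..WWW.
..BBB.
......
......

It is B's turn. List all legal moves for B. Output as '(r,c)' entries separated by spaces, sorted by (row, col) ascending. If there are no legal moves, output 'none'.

(1,1): flips 1 -> legal
(1,2): flips 2 -> legal
(1,3): flips 1 -> legal
(1,4): flips 2 -> legal
(1,5): flips 1 -> legal
(2,1): no bracket -> illegal
(2,5): no bracket -> illegal
(3,1): no bracket -> illegal
(3,5): no bracket -> illegal

Answer: (1,1) (1,2) (1,3) (1,4) (1,5)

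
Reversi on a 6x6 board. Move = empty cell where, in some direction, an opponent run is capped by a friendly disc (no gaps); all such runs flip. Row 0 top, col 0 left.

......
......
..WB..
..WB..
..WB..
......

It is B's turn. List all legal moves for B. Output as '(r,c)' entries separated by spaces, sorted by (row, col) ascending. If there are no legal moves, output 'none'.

(1,1): flips 1 -> legal
(1,2): no bracket -> illegal
(1,3): no bracket -> illegal
(2,1): flips 2 -> legal
(3,1): flips 1 -> legal
(4,1): flips 2 -> legal
(5,1): flips 1 -> legal
(5,2): no bracket -> illegal
(5,3): no bracket -> illegal

Answer: (1,1) (2,1) (3,1) (4,1) (5,1)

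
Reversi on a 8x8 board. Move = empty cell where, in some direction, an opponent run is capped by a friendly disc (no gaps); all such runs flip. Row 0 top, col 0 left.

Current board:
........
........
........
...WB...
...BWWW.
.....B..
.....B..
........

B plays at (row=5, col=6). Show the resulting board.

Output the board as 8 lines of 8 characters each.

Place B at (5,6); scan 8 dirs for brackets.
Dir NW: opp run (4,5) capped by B -> flip
Dir N: opp run (4,6), next='.' -> no flip
Dir NE: first cell '.' (not opp) -> no flip
Dir W: first cell 'B' (not opp) -> no flip
Dir E: first cell '.' (not opp) -> no flip
Dir SW: first cell 'B' (not opp) -> no flip
Dir S: first cell '.' (not opp) -> no flip
Dir SE: first cell '.' (not opp) -> no flip
All flips: (4,5)

Answer: ........
........
........
...WB...
...BWBW.
.....BB.
.....B..
........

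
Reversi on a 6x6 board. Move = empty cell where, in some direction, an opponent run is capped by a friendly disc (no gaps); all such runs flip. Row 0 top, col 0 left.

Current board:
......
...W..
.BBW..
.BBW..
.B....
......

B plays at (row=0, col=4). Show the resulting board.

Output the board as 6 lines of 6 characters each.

Answer: ....B.
...B..
.BBW..
.BBW..
.B....
......

Derivation:
Place B at (0,4); scan 8 dirs for brackets.
Dir NW: edge -> no flip
Dir N: edge -> no flip
Dir NE: edge -> no flip
Dir W: first cell '.' (not opp) -> no flip
Dir E: first cell '.' (not opp) -> no flip
Dir SW: opp run (1,3) capped by B -> flip
Dir S: first cell '.' (not opp) -> no flip
Dir SE: first cell '.' (not opp) -> no flip
All flips: (1,3)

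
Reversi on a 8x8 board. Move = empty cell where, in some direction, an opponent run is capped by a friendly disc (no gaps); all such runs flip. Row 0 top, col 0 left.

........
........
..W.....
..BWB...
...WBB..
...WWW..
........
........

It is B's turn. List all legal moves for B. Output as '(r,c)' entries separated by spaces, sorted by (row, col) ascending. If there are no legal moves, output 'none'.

Answer: (1,1) (1,2) (4,2) (5,2) (6,2) (6,3) (6,4) (6,5) (6,6)

Derivation:
(1,1): flips 2 -> legal
(1,2): flips 1 -> legal
(1,3): no bracket -> illegal
(2,1): no bracket -> illegal
(2,3): no bracket -> illegal
(2,4): no bracket -> illegal
(3,1): no bracket -> illegal
(4,2): flips 1 -> legal
(4,6): no bracket -> illegal
(5,2): flips 1 -> legal
(5,6): no bracket -> illegal
(6,2): flips 1 -> legal
(6,3): flips 1 -> legal
(6,4): flips 1 -> legal
(6,5): flips 3 -> legal
(6,6): flips 1 -> legal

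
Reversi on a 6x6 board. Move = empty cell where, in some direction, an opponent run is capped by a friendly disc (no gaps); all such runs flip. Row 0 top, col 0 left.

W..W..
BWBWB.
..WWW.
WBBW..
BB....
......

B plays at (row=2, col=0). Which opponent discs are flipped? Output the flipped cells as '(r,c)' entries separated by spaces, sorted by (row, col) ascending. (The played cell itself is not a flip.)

Answer: (3,0)

Derivation:
Dir NW: edge -> no flip
Dir N: first cell 'B' (not opp) -> no flip
Dir NE: opp run (1,1), next='.' -> no flip
Dir W: edge -> no flip
Dir E: first cell '.' (not opp) -> no flip
Dir SW: edge -> no flip
Dir S: opp run (3,0) capped by B -> flip
Dir SE: first cell 'B' (not opp) -> no flip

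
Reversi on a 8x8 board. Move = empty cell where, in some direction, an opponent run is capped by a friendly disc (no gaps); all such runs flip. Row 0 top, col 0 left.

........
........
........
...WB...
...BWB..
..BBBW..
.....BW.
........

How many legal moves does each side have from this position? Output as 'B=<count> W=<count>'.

-- B to move --
(2,2): no bracket -> illegal
(2,3): flips 1 -> legal
(2,4): no bracket -> illegal
(3,2): flips 1 -> legal
(3,5): flips 1 -> legal
(4,2): no bracket -> illegal
(4,6): no bracket -> illegal
(5,6): flips 1 -> legal
(5,7): no bracket -> illegal
(6,4): no bracket -> illegal
(6,7): flips 1 -> legal
(7,5): no bracket -> illegal
(7,6): no bracket -> illegal
(7,7): no bracket -> illegal
B mobility = 5
-- W to move --
(2,3): no bracket -> illegal
(2,4): flips 1 -> legal
(2,5): no bracket -> illegal
(3,2): no bracket -> illegal
(3,5): flips 2 -> legal
(3,6): no bracket -> illegal
(4,1): no bracket -> illegal
(4,2): flips 1 -> legal
(4,6): flips 1 -> legal
(5,1): flips 3 -> legal
(5,6): no bracket -> illegal
(6,1): no bracket -> illegal
(6,2): flips 1 -> legal
(6,3): flips 2 -> legal
(6,4): flips 2 -> legal
(7,4): no bracket -> illegal
(7,5): flips 1 -> legal
(7,6): no bracket -> illegal
W mobility = 9

Answer: B=5 W=9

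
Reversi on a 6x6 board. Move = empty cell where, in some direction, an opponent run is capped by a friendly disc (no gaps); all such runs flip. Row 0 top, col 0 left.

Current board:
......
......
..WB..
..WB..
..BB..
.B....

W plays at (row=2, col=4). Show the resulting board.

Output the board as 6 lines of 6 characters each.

Answer: ......
......
..WWW.
..WB..
..BB..
.B....

Derivation:
Place W at (2,4); scan 8 dirs for brackets.
Dir NW: first cell '.' (not opp) -> no flip
Dir N: first cell '.' (not opp) -> no flip
Dir NE: first cell '.' (not opp) -> no flip
Dir W: opp run (2,3) capped by W -> flip
Dir E: first cell '.' (not opp) -> no flip
Dir SW: opp run (3,3) (4,2) (5,1), next=edge -> no flip
Dir S: first cell '.' (not opp) -> no flip
Dir SE: first cell '.' (not opp) -> no flip
All flips: (2,3)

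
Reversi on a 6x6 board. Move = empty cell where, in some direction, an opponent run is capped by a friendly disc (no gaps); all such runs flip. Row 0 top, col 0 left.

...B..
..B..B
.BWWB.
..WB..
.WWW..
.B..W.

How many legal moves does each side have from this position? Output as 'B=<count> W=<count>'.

-- B to move --
(1,1): flips 1 -> legal
(1,3): flips 1 -> legal
(1,4): no bracket -> illegal
(3,0): no bracket -> illegal
(3,1): flips 2 -> legal
(3,4): flips 1 -> legal
(4,0): no bracket -> illegal
(4,4): no bracket -> illegal
(4,5): no bracket -> illegal
(5,0): no bracket -> illegal
(5,2): flips 3 -> legal
(5,3): flips 1 -> legal
(5,5): no bracket -> illegal
B mobility = 6
-- W to move --
(0,1): flips 1 -> legal
(0,2): flips 1 -> legal
(0,4): no bracket -> illegal
(0,5): no bracket -> illegal
(1,0): flips 1 -> legal
(1,1): no bracket -> illegal
(1,3): no bracket -> illegal
(1,4): no bracket -> illegal
(2,0): flips 1 -> legal
(2,5): flips 1 -> legal
(3,0): no bracket -> illegal
(3,1): no bracket -> illegal
(3,4): flips 1 -> legal
(3,5): no bracket -> illegal
(4,0): no bracket -> illegal
(4,4): flips 1 -> legal
(5,0): no bracket -> illegal
(5,2): no bracket -> illegal
W mobility = 7

Answer: B=6 W=7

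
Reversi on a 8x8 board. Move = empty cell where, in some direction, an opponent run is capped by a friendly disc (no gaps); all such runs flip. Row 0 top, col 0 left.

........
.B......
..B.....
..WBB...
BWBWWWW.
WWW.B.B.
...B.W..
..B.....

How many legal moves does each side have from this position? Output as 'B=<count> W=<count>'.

-- B to move --
(2,1): flips 2 -> legal
(2,3): no bracket -> illegal
(3,0): flips 2 -> legal
(3,1): flips 1 -> legal
(3,5): no bracket -> illegal
(3,6): flips 2 -> legal
(3,7): no bracket -> illegal
(4,7): flips 4 -> legal
(5,3): flips 1 -> legal
(5,5): flips 1 -> legal
(5,7): no bracket -> illegal
(6,0): flips 2 -> legal
(6,1): flips 2 -> legal
(6,2): flips 2 -> legal
(6,4): no bracket -> illegal
(6,6): no bracket -> illegal
(7,4): flips 1 -> legal
(7,5): no bracket -> illegal
(7,6): flips 1 -> legal
B mobility = 12
-- W to move --
(0,0): flips 3 -> legal
(0,1): no bracket -> illegal
(0,2): no bracket -> illegal
(1,0): no bracket -> illegal
(1,2): flips 1 -> legal
(1,3): no bracket -> illegal
(2,0): no bracket -> illegal
(2,1): no bracket -> illegal
(2,3): flips 2 -> legal
(2,4): flips 3 -> legal
(2,5): flips 1 -> legal
(3,0): flips 1 -> legal
(3,1): no bracket -> illegal
(3,5): flips 2 -> legal
(4,7): flips 1 -> legal
(5,3): no bracket -> illegal
(5,5): no bracket -> illegal
(5,7): no bracket -> illegal
(6,1): no bracket -> illegal
(6,2): no bracket -> illegal
(6,4): flips 1 -> legal
(6,6): flips 1 -> legal
(6,7): flips 1 -> legal
(7,1): no bracket -> illegal
(7,3): no bracket -> illegal
(7,4): flips 1 -> legal
W mobility = 12

Answer: B=12 W=12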